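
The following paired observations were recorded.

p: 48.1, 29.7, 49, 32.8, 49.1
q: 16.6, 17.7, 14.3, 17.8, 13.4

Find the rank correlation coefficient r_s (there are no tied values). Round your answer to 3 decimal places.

-0.900

Rank p: 3, 1, 4, 2, 5
Rank q: 3, 4, 2, 5, 1
d = rank(p) − rank(q): 0, -3, 2, -3, 4; Σd² = 38
ρ = 1 − 6Σd² / [n(n²−1)] = 1 − 6×38 / (5×24) = 1 − 228/120 ≈ -0.900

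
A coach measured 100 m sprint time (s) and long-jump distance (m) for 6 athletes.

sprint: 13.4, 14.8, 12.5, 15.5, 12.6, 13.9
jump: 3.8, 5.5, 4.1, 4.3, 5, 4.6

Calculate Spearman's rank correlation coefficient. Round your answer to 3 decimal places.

Rank sprint: 3, 5, 1, 6, 2, 4
Rank jump: 1, 6, 2, 3, 5, 4
d = rank(sprint) − rank(jump): 2, -1, -1, 3, -3, 0; Σd² = 24
ρ = 1 − 6Σd² / [n(n²−1)] = 1 − 6×24 / (6×35) = 1 − 144/210 ≈ 0.314

0.314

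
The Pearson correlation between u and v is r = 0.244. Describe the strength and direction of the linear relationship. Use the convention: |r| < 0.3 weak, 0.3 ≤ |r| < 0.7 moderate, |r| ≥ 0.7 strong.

r = 0.244 > 0 so the relationship is positive.
|r| = 0.244, which falls in the weak range.

weak positive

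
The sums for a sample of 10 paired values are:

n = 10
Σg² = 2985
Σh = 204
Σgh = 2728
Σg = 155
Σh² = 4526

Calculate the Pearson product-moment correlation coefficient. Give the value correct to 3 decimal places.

-0.942

r = (nΣgh − ΣgΣh) / √[(nΣg² − (Σg)²)(nΣh² − (Σh)²)]
Numerator: 10×2728 − 155×204 = -4340
Denominator: √[(29850 − 24025)(45260 − 41616)] = √[5825 × 3644] = 4607.2009
r = -4340 / 4607.2009 ≈ -0.942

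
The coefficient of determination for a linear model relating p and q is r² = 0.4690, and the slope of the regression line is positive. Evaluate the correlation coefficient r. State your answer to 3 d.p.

0.685

|r| = √0.4690 = 0.685
The association is positive, so r = 0.685.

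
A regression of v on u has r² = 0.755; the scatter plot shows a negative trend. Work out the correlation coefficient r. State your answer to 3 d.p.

|r| = √0.755 = 0.869
The association is negative, so r = −0.869.

-0.869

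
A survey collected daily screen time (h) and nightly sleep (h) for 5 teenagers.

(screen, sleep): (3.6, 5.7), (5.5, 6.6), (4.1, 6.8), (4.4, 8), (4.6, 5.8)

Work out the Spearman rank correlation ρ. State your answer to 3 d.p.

Rank screen: 1, 5, 2, 3, 4
Rank sleep: 1, 3, 4, 5, 2
d = rank(screen) − rank(sleep): 0, 2, -2, -2, 2; Σd² = 16
ρ = 1 − 6Σd² / [n(n²−1)] = 1 − 6×16 / (5×24) = 1 − 96/120 ≈ 0.200

0.200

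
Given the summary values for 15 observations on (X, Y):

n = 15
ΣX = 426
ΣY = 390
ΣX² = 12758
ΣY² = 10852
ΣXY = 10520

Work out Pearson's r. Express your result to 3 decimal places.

r = (nΣXY − ΣXΣY) / √[(nΣX² − (ΣX)²)(nΣY² − (ΣY)²)]
Numerator: 15×10520 − 426×390 = -8340
Denominator: √[(191370 − 181476)(162780 − 152100)] = √[9894 × 10680] = 10279.4903
r = -8340 / 10279.4903 ≈ -0.811

-0.811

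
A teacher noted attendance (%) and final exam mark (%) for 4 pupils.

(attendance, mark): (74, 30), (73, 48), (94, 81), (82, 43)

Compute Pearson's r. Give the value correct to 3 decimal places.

n = 4, Σx = 323, Σy = 202, Σx² = 26365, Σy² = 11614, Σxy = 16864
nΣxy − ΣxΣy = 67456 − 65246 = 2210
nΣx² − (Σx)² = 105460 − 104329 = 1131; nΣy² − (Σy)² = 46456 − 40804 = 5652
r = 2210 / √(1131 × 5652) = 2210 / 2528.3220 ≈ 0.874

0.874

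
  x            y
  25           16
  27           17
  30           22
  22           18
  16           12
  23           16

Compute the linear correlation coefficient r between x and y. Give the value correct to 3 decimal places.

0.871

n = 6, Σx = 143, Σy = 101, Σx² = 3523, Σy² = 1753, Σxy = 2475
nΣxy − ΣxΣy = 14850 − 14443 = 407
nΣx² − (Σx)² = 21138 − 20449 = 689; nΣy² − (Σy)² = 10518 − 10201 = 317
r = 407 / √(689 × 317) = 407 / 467.3468 ≈ 0.871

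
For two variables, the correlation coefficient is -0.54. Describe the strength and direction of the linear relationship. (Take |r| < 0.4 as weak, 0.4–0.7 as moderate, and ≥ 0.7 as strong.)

moderate negative

r = -0.54 < 0 so the relationship is negative.
|r| = 0.54, which falls in the moderate range.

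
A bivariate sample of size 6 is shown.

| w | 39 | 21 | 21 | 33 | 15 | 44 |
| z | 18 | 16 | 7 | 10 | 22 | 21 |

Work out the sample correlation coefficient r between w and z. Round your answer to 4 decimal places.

n = 6, Σw = 173, Σz = 94, Σw² = 5653, Σz² = 1654, Σwz = 2769
nΣwz − ΣwΣz = 16614 − 16262 = 352
nΣw² − (Σw)² = 33918 − 29929 = 3989; nΣz² − (Σz)² = 9924 − 8836 = 1088
r = 352 / √(3989 × 1088) = 352 / 2083.2743 ≈ 0.1690

0.1690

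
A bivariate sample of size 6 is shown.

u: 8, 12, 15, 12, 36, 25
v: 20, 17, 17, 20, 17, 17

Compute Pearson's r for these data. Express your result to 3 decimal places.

n = 6, Σu = 108, Σv = 108, Σu² = 2498, Σv² = 1956, Σuv = 1896
nΣuv − ΣuΣv = 11376 − 11664 = -288
nΣu² − (Σu)² = 14988 − 11664 = 3324; nΣv² − (Σv)² = 11736 − 11664 = 72
r = -288 / √(3324 × 72) = -288 / 489.2116 ≈ -0.589

-0.589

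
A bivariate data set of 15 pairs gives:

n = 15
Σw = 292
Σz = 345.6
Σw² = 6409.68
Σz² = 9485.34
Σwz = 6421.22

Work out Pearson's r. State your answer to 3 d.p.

r = (nΣwz − ΣwΣz) / √[(nΣw² − (Σw)²)(nΣz² − (Σz)²)]
Numerator: 15×6421.22 − 292×345.6 = -4596.9
Denominator: √[(96145.2 − 85264)(142280.1 − 119439.36)] = √[10881.2 × 22840.74] = 15764.9821
r = -4596.9 / 15764.9821 ≈ -0.292

-0.292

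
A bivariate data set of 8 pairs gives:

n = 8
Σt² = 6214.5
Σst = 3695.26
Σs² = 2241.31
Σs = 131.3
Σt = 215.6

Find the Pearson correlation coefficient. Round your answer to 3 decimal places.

r = (nΣst − ΣsΣt) / √[(nΣs² − (Σs)²)(nΣt² − (Σt)²)]
Numerator: 8×3695.26 − 131.3×215.6 = 1253.8
Denominator: √[(17930.48 − 17239.69)(49716 − 46483.36)] = √[690.79 × 3232.64] = 1494.3478
r = 1253.8 / 1494.3478 ≈ 0.839

0.839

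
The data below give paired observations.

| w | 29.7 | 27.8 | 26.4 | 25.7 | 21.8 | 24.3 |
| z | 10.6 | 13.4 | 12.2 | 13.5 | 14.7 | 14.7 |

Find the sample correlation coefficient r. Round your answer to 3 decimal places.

-0.861

n = 6, Σw = 155.7, Σz = 79.1, Σw² = 4078.11, Σz² = 1055.19, Σwz = 2034.04
nΣwz − ΣwΣz = 12204.24 − 12315.87 = -111.63
nΣw² − (Σw)² = 24468.66 − 24242.49 = 226.17; nΣz² − (Σz)² = 6331.14 − 6256.81 = 74.33
r = -111.63 / √(226.17 × 74.33) = -111.63 / 129.6581 ≈ -0.861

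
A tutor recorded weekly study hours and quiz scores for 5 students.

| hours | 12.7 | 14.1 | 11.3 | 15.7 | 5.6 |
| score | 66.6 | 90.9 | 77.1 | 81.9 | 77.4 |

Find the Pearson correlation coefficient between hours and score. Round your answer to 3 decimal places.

0.282

n = 5, Σx = 59.4, Σy = 393.9, Σx² = 765.64, Σy² = 31341.15, Σxy = 4718.01
nΣxy − ΣxΣy = 23590.05 − 23397.66 = 192.39
nΣx² − (Σx)² = 3828.2 − 3528.36 = 299.84; nΣy² − (Σy)² = 156705.75 − 155157.21 = 1548.54
r = 192.39 / √(299.84 × 1548.54) = 192.39 / 681.4061 ≈ 0.282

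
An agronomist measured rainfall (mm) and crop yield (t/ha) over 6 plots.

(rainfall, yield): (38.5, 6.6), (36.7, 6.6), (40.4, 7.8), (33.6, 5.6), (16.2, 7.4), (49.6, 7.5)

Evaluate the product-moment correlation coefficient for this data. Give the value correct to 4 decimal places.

0.0983

n = 6, Σx = 215, Σy = 41.5, Σx² = 8312.86, Σy² = 290.33, Σxy = 1491.48
nΣxy − ΣxΣy = 8948.88 − 8922.5 = 26.38
nΣx² − (Σx)² = 49877.16 − 46225 = 3652.16; nΣy² − (Σy)² = 1741.98 − 1722.25 = 19.73
r = 26.38 / √(3652.16 × 19.73) = 26.38 / 268.4346 ≈ 0.0983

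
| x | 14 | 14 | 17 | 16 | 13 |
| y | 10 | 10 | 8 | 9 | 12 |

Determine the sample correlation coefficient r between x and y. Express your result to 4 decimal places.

-0.9437

n = 5, Σx = 74, Σy = 49, Σx² = 1106, Σy² = 489, Σxy = 716
nΣxy − ΣxΣy = 3580 − 3626 = -46
nΣx² − (Σx)² = 5530 − 5476 = 54; nΣy² − (Σy)² = 2445 − 2401 = 44
r = -46 / √(54 × 44) = -46 / 48.7442 ≈ -0.9437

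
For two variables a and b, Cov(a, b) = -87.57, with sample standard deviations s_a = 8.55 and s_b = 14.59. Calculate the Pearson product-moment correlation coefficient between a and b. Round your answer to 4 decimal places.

-0.7020

r = Cov(a,b) / (s_a · s_b) = -87.57 / (8.55 × 14.59)
  = -87.57 / 124.7445 ≈ -0.7020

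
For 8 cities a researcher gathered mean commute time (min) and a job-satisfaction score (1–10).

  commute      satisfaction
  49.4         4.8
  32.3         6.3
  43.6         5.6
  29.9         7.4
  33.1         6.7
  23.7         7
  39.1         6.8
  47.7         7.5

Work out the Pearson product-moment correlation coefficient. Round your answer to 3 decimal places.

-0.488

n = 8, Σx = 298.8, Σy = 52.1, Σx² = 11740.02, Σy² = 345.23, Σxy = 1917.33
nΣxy − ΣxΣy = 15338.64 − 15567.48 = -228.84
nΣx² − (Σx)² = 93920.16 − 89281.44 = 4638.72; nΣy² − (Σy)² = 2761.84 − 2714.41 = 47.43
r = -228.84 / √(4638.72 × 47.43) = -228.84 / 469.0570 ≈ -0.488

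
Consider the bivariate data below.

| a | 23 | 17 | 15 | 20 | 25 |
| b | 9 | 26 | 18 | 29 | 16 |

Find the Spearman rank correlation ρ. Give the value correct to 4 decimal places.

-0.5000

Rank a: 4, 2, 1, 3, 5
Rank b: 1, 4, 3, 5, 2
d = rank(a) − rank(b): 3, -2, -2, -2, 3; Σd² = 30
ρ = 1 − 6Σd² / [n(n²−1)] = 1 − 6×30 / (5×24) = 1 − 180/120 ≈ -0.5000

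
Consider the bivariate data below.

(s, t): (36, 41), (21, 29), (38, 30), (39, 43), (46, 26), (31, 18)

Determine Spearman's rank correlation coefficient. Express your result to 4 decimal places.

0.2571

Rank s: 3, 1, 4, 5, 6, 2
Rank t: 5, 3, 4, 6, 2, 1
d = rank(s) − rank(t): -2, -2, 0, -1, 4, 1; Σd² = 26
ρ = 1 − 6Σd² / [n(n²−1)] = 1 − 6×26 / (6×35) = 1 − 156/210 ≈ 0.2571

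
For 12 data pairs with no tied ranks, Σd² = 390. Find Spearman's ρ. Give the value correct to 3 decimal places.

ρ = 1 − 6Σd² / [n(n²−1)] = 1 − 6×390 / (12×143)
  = 1 − 2340/1716 = 1 − 1.3636 ≈ -0.364

-0.364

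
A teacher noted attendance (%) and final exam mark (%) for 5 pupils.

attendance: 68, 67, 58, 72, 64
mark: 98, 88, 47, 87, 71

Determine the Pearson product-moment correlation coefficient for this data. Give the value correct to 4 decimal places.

n = 5, Σx = 329, Σy = 391, Σx² = 21757, Σy² = 32167, Σxy = 26094
nΣxy − ΣxΣy = 130470 − 128639 = 1831
nΣx² − (Σx)² = 108785 − 108241 = 544; nΣy² − (Σy)² = 160835 − 152881 = 7954
r = 1831 / √(544 × 7954) = 1831 / 2080.1385 ≈ 0.8802

0.8802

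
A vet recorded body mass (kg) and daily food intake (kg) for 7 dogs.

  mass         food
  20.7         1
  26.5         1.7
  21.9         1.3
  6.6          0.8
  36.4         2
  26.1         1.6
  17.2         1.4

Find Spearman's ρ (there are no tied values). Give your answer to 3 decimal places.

Rank mass: 3, 6, 4, 1, 7, 5, 2
Rank food: 2, 6, 3, 1, 7, 5, 4
d = rank(mass) − rank(food): 1, 0, 1, 0, 0, 0, -2; Σd² = 6
ρ = 1 − 6Σd² / [n(n²−1)] = 1 − 6×6 / (7×48) = 1 − 36/336 ≈ 0.893

0.893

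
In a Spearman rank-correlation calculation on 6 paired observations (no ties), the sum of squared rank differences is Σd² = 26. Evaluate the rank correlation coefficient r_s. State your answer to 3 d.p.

ρ = 1 − 6Σd² / [n(n²−1)] = 1 − 6×26 / (6×35)
  = 1 − 156/210 = 1 − 0.7429 ≈ 0.257

0.257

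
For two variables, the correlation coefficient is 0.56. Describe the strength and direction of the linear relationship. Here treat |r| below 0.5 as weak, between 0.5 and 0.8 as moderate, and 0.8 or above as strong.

r = 0.56 > 0 so the relationship is positive.
|r| = 0.56, which falls in the moderate range.

moderate positive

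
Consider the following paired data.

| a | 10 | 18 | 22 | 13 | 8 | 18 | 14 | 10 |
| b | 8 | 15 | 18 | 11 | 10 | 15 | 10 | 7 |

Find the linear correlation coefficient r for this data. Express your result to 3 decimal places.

0.928

n = 8, Σa = 113, Σb = 94, Σa² = 1761, Σb² = 1208, Σab = 1449
nΣab − ΣaΣb = 11592 − 10622 = 970
nΣa² − (Σa)² = 14088 − 12769 = 1319; nΣb² − (Σb)² = 9664 − 8836 = 828
r = 970 / √(1319 × 828) = 970 / 1045.0512 ≈ 0.928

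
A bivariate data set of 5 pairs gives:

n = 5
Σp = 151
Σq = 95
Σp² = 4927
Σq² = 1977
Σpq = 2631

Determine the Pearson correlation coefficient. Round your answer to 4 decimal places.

r = (nΣpq − ΣpΣq) / √[(nΣp² − (Σp)²)(nΣq² − (Σq)²)]
Numerator: 5×2631 − 151×95 = -1190
Denominator: √[(24635 − 22801)(9885 − 9025)] = √[1834 × 860] = 1255.8822
r = -1190 / 1255.8822 ≈ -0.9475

-0.9475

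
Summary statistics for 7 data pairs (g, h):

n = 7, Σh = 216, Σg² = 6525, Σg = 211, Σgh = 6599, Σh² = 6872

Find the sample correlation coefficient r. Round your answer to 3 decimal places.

r = (nΣgh − ΣgΣh) / √[(nΣg² − (Σg)²)(nΣh² − (Σh)²)]
Numerator: 7×6599 − 211×216 = 617
Denominator: √[(45675 − 44521)(48104 − 46656)] = √[1154 × 1448] = 1292.6686
r = 617 / 1292.6686 ≈ 0.477

0.477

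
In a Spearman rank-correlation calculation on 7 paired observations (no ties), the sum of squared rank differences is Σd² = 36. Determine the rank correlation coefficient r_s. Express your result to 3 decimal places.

0.357

ρ = 1 − 6Σd² / [n(n²−1)] = 1 − 6×36 / (7×48)
  = 1 − 216/336 = 1 − 0.6429 ≈ 0.357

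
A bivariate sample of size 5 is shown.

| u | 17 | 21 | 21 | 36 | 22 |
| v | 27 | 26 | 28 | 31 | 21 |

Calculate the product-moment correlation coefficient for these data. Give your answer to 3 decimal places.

n = 5, Σu = 117, Σv = 133, Σu² = 2951, Σv² = 3591, Σuv = 3171
nΣuv − ΣuΣv = 15855 − 15561 = 294
nΣu² − (Σu)² = 14755 − 13689 = 1066; nΣv² − (Σv)² = 17955 − 17689 = 266
r = 294 / √(1066 × 266) = 294 / 532.4998 ≈ 0.552

0.552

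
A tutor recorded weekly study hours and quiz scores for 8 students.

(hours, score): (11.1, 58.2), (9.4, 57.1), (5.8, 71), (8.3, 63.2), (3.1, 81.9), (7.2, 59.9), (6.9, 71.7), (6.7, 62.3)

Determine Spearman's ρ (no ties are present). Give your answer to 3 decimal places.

Rank hours: 8, 7, 2, 6, 1, 5, 4, 3
Rank score: 2, 1, 6, 5, 8, 3, 7, 4
d = rank(hours) − rank(score): 6, 6, -4, 1, -7, 2, -3, -1; Σd² = 152
ρ = 1 − 6Σd² / [n(n²−1)] = 1 − 6×152 / (8×63) = 1 − 912/504 ≈ -0.810

-0.810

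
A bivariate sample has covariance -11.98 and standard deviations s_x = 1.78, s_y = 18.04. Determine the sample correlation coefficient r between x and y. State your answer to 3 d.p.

r = Cov(x,y) / (s_x · s_y) = -11.98 / (1.78 × 18.04)
  = -11.98 / 32.1112 ≈ -0.373

-0.373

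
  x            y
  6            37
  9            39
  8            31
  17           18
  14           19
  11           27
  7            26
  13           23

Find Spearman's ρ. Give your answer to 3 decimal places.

-0.762

Rank x: 1, 4, 3, 8, 7, 5, 2, 6
Rank y: 7, 8, 6, 1, 2, 5, 4, 3
d = rank(x) − rank(y): -6, -4, -3, 7, 5, 0, -2, 3; Σd² = 148
ρ = 1 − 6Σd² / [n(n²−1)] = 1 − 6×148 / (8×63) = 1 − 888/504 ≈ -0.762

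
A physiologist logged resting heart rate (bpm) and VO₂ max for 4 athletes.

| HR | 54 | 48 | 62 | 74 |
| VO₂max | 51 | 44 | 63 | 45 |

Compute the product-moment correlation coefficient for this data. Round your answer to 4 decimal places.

n = 4, Σx = 238, Σy = 203, Σx² = 14540, Σy² = 10531, Σxy = 12102
nΣxy − ΣxΣy = 48408 − 48314 = 94
nΣx² − (Σx)² = 58160 − 56644 = 1516; nΣy² − (Σy)² = 42124 − 41209 = 915
r = 94 / √(1516 × 915) = 94 / 1177.7691 ≈ 0.0798

0.0798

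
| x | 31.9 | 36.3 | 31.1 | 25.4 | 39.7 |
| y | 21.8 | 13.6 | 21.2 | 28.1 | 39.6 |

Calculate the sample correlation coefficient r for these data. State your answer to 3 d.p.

n = 5, Σx = 164.4, Σy = 124.3, Σx² = 5523.76, Σy² = 3467.41, Σxy = 4134.28
nΣxy − ΣxΣy = 20671.4 − 20434.92 = 236.48
nΣx² − (Σx)² = 27618.8 − 27027.36 = 591.44; nΣy² − (Σy)² = 17337.05 − 15450.49 = 1886.56
r = 236.48 / √(591.44 × 1886.56) = 236.48 / 1056.3082 ≈ 0.224

0.224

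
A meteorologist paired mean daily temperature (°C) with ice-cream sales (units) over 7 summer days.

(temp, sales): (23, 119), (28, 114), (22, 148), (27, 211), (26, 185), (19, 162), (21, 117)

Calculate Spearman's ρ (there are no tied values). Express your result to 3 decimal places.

Rank temp: 4, 7, 3, 6, 5, 1, 2
Rank sales: 3, 1, 4, 7, 6, 5, 2
d = rank(temp) − rank(sales): 1, 6, -1, -1, -1, -4, 0; Σd² = 56
ρ = 1 − 6Σd² / [n(n²−1)] = 1 − 6×56 / (7×48) = 1 − 336/336 ≈ 0.000

0.000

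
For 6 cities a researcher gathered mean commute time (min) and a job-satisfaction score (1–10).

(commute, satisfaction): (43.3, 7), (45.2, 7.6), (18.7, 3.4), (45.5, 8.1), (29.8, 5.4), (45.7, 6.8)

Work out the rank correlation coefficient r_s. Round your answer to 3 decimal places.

0.657

Rank commute: 3, 4, 1, 5, 2, 6
Rank satisfaction: 4, 5, 1, 6, 2, 3
d = rank(commute) − rank(satisfaction): -1, -1, 0, -1, 0, 3; Σd² = 12
ρ = 1 − 6Σd² / [n(n²−1)] = 1 − 6×12 / (6×35) = 1 − 72/210 ≈ 0.657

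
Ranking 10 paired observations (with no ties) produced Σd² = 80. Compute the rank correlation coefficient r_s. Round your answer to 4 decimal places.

0.5152

ρ = 1 − 6Σd² / [n(n²−1)] = 1 − 6×80 / (10×99)
  = 1 − 480/990 = 1 − 0.48485 ≈ 0.5152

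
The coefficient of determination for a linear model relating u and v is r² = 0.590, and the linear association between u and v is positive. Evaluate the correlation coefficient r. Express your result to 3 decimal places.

0.768

|r| = √0.590 = 0.768
The association is positive, so r = 0.768.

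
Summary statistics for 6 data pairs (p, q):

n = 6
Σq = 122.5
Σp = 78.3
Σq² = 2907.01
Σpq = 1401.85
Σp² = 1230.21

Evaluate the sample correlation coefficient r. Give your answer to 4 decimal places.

-0.6765

r = (nΣpq − ΣpΣq) / √[(nΣp² − (Σp)²)(nΣq² − (Σq)²)]
Numerator: 6×1401.85 − 78.3×122.5 = -1180.65
Denominator: √[(7381.26 − 6130.89)(17442.06 − 15006.25)] = √[1250.37 × 2435.81] = 1745.1830
r = -1180.65 / 1745.1830 ≈ -0.6765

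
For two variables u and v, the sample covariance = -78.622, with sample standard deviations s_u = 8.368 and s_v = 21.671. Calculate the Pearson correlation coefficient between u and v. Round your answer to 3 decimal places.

-0.434

r = Cov(u,v) / (s_u · s_v) = -78.622 / (8.368 × 21.671)
  = -78.622 / 181.3429 ≈ -0.434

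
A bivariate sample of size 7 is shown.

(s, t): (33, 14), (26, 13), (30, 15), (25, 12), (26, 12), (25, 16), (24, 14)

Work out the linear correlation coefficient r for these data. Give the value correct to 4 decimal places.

n = 7, Σs = 189, Σt = 96, Σs² = 5167, Σt² = 1330, Σst = 2598
nΣst − ΣsΣt = 18186 − 18144 = 42
nΣs² − (Σs)² = 36169 − 35721 = 448; nΣt² − (Σt)² = 9310 − 9216 = 94
r = 42 / √(448 × 94) = 42 / 205.2121 ≈ 0.2047

0.2047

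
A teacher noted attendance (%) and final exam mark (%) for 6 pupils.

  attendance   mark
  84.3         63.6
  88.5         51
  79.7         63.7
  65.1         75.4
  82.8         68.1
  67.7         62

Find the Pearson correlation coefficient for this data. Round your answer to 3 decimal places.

n = 6, Σx = 468.1, Σy = 383.8, Σx² = 36967.97, Σy² = 24870.42, Σxy = 29696.49
nΣxy − ΣxΣy = 178178.94 − 179656.78 = -1477.84
nΣx² − (Σx)² = 221807.82 − 219117.61 = 2690.21; nΣy² − (Σy)² = 149222.52 − 147302.44 = 1920.08
r = -1477.84 / √(2690.21 × 1920.08) = -1477.84 / 2272.7557 ≈ -0.650

-0.650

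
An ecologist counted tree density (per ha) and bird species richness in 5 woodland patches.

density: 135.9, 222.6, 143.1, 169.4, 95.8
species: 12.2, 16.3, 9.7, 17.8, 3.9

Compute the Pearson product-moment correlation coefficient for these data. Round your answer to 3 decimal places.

0.844

n = 5, Σx = 766.8, Σy = 59.9, Σx² = 126371.18, Σy² = 840.67, Σxy = 10063.37
nΣxy − ΣxΣy = 50316.85 − 45931.32 = 4385.53
nΣx² − (Σx)² = 631855.9 − 587982.24 = 43873.66; nΣy² − (Σy)² = 4203.35 − 3588.01 = 615.34
r = 4385.53 / √(43873.66 × 615.34) = 4385.53 / 5195.8847 ≈ 0.844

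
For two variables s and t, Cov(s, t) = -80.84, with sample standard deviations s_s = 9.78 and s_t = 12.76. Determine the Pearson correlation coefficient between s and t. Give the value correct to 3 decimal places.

-0.648

r = Cov(s,t) / (s_s · s_t) = -80.84 / (9.78 × 12.76)
  = -80.84 / 124.7928 ≈ -0.648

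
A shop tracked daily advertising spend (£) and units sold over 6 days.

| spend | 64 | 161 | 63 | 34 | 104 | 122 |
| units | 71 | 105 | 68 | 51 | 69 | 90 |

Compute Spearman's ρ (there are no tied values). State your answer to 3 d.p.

0.943

Rank spend: 3, 6, 2, 1, 4, 5
Rank units: 4, 6, 2, 1, 3, 5
d = rank(spend) − rank(units): -1, 0, 0, 0, 1, 0; Σd² = 2
ρ = 1 − 6Σd² / [n(n²−1)] = 1 − 6×2 / (6×35) = 1 − 12/210 ≈ 0.943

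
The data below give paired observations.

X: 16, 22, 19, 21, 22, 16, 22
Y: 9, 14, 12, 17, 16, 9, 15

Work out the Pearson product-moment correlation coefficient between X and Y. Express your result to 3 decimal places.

n = 7, ΣX = 138, ΣY = 92, ΣX² = 2766, ΣY² = 1272, ΣXY = 1863
nΣXY − ΣXΣY = 13041 − 12696 = 345
nΣX² − (ΣX)² = 19362 − 19044 = 318; nΣY² − (ΣY)² = 8904 − 8464 = 440
r = 345 / √(318 × 440) = 345 / 374.0588 ≈ 0.922

0.922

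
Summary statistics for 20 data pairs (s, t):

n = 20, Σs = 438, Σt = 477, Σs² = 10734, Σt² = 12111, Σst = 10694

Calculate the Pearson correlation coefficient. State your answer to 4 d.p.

r = (nΣst − ΣsΣt) / √[(nΣs² − (Σs)²)(nΣt² − (Σt)²)]
Numerator: 20×10694 − 438×477 = 4954
Denominator: √[(214680 − 191844)(242220 − 227529)] = √[22836 × 14691] = 18316.2135
r = 4954 / 18316.2135 ≈ 0.2705

0.2705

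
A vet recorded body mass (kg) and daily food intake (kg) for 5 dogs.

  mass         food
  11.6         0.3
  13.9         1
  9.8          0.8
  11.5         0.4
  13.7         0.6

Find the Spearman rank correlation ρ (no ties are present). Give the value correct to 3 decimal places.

Rank mass: 3, 5, 1, 2, 4
Rank food: 1, 5, 4, 2, 3
d = rank(mass) − rank(food): 2, 0, -3, 0, 1; Σd² = 14
ρ = 1 − 6Σd² / [n(n²−1)] = 1 − 6×14 / (5×24) = 1 − 84/120 ≈ 0.300

0.300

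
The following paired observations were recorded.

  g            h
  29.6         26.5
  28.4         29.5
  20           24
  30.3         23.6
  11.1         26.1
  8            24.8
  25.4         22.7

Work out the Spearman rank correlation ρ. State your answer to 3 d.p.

0.000

Rank g: 6, 5, 3, 7, 2, 1, 4
Rank h: 6, 7, 3, 2, 5, 4, 1
d = rank(g) − rank(h): 0, -2, 0, 5, -3, -3, 3; Σd² = 56
ρ = 1 − 6Σd² / [n(n²−1)] = 1 − 6×56 / (7×48) = 1 − 336/336 ≈ 0.000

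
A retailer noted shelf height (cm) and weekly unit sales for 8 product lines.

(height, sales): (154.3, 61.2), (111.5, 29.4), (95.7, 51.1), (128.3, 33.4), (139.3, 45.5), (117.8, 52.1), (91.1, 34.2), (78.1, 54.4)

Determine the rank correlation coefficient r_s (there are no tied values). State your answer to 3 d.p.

0.095

Rank height: 8, 4, 3, 6, 7, 5, 2, 1
Rank sales: 8, 1, 5, 2, 4, 6, 3, 7
d = rank(height) − rank(sales): 0, 3, -2, 4, 3, -1, -1, -6; Σd² = 76
ρ = 1 − 6Σd² / [n(n²−1)] = 1 − 6×76 / (8×63) = 1 − 456/504 ≈ 0.095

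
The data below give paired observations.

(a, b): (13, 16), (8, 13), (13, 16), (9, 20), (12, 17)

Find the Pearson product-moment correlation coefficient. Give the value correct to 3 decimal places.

0.085

n = 5, Σa = 55, Σb = 82, Σa² = 627, Σb² = 1370, Σab = 904
nΣab − ΣaΣb = 4520 − 4510 = 10
nΣa² − (Σa)² = 3135 − 3025 = 110; nΣb² − (Σb)² = 6850 − 6724 = 126
r = 10 / √(110 × 126) = 10 / 117.7285 ≈ 0.085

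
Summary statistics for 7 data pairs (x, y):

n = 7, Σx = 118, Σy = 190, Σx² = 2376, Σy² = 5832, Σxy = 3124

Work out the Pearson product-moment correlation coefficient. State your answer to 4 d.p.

r = (nΣxy − ΣxΣy) / √[(nΣx² − (Σx)²)(nΣy² − (Σy)²)]
Numerator: 7×3124 − 118×190 = -552
Denominator: √[(16632 − 13924)(40824 − 36100)] = √[2708 × 4724] = 3576.6733
r = -552 / 3576.6733 ≈ -0.1543

-0.1543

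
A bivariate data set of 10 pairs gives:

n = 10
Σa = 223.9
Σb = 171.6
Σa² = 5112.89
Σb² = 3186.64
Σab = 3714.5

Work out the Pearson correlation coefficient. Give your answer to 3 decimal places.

-0.821

r = (nΣab − ΣaΣb) / √[(nΣa² − (Σa)²)(nΣb² − (Σb)²)]
Numerator: 10×3714.5 − 223.9×171.6 = -1276.24
Denominator: √[(51128.9 − 50131.21)(31866.4 − 29446.56)] = √[997.69 × 2419.84] = 1553.7858
r = -1276.24 / 1553.7858 ≈ -0.821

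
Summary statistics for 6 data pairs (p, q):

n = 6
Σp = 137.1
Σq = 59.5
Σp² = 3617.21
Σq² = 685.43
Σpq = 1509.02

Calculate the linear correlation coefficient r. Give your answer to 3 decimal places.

0.695

r = (nΣpq − ΣpΣq) / √[(nΣp² − (Σp)²)(nΣq² − (Σq)²)]
Numerator: 6×1509.02 − 137.1×59.5 = 896.67
Denominator: √[(21703.26 − 18796.41)(4112.58 − 3540.25)] = √[2906.85 × 572.33] = 1289.8362
r = 896.67 / 1289.8362 ≈ 0.695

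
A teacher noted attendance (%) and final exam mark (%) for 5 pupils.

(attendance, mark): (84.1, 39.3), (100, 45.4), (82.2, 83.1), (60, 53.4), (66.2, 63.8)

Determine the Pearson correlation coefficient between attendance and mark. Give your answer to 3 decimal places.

n = 5, Σx = 392.5, Σy = 285, Σx² = 31812.09, Σy² = 17433.26, Σxy = 22103.51
nΣxy − ΣxΣy = 110517.55 − 111862.5 = -1344.95
nΣx² − (Σx)² = 159060.45 − 154056.25 = 5004.2; nΣy² − (Σy)² = 87166.3 − 81225 = 5941.3
r = -1344.95 / √(5004.2 × 5941.3) = -1344.95 / 5452.6556 ≈ -0.247

-0.247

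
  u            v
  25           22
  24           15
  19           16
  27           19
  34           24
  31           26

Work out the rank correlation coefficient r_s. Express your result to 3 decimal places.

Rank u: 3, 2, 1, 4, 6, 5
Rank v: 4, 1, 2, 3, 5, 6
d = rank(u) − rank(v): -1, 1, -1, 1, 1, -1; Σd² = 6
ρ = 1 − 6Σd² / [n(n²−1)] = 1 − 6×6 / (6×35) = 1 − 36/210 ≈ 0.829

0.829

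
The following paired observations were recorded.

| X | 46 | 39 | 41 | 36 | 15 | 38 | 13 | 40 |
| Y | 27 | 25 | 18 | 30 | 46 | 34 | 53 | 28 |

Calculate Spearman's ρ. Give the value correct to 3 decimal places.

Rank X: 8, 5, 7, 3, 2, 4, 1, 6
Rank Y: 3, 2, 1, 5, 7, 6, 8, 4
d = rank(X) − rank(Y): 5, 3, 6, -2, -5, -2, -7, 2; Σd² = 156
ρ = 1 − 6Σd² / [n(n²−1)] = 1 − 6×156 / (8×63) = 1 − 936/504 ≈ -0.857

-0.857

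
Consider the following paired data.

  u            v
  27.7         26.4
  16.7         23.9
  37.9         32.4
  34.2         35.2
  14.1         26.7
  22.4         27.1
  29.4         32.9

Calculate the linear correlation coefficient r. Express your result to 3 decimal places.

n = 7, Σu = 182.4, Σv = 204.6, Σu² = 5217.16, Σv² = 6086.68, Σuv = 5512.98
nΣuv − ΣuΣv = 38590.86 − 37319.04 = 1271.82
nΣu² − (Σu)² = 36520.12 − 33269.76 = 3250.36; nΣv² − (Σv)² = 42606.76 − 41861.16 = 745.6
r = 1271.82 / √(3250.36 × 745.6) = 1271.82 / 1556.7493 ≈ 0.817

0.817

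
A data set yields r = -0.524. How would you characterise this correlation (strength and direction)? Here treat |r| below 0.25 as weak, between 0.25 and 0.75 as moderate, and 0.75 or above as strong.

r = -0.524 < 0 so the relationship is negative.
|r| = 0.524, which falls in the moderate range.

moderate negative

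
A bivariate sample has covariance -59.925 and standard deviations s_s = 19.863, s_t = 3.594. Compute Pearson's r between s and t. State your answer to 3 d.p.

r = Cov(s,t) / (s_s · s_t) = -59.925 / (19.863 × 3.594)
  = -59.925 / 71.3876 ≈ -0.839

-0.839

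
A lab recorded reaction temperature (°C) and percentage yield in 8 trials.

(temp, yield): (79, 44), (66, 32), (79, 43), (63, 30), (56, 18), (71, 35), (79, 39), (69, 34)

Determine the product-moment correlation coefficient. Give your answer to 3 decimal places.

0.965

n = 8, Σx = 562, Σy = 275, Σx² = 39986, Σy² = 9935, Σxy = 19795
nΣxy − ΣxΣy = 158360 − 154550 = 3810
nΣx² − (Σx)² = 319888 − 315844 = 4044; nΣy² − (Σy)² = 79480 − 75625 = 3855
r = 3810 / √(4044 × 3855) = 3810 / 3948.3693 ≈ 0.965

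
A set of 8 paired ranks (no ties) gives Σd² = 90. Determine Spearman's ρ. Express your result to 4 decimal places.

ρ = 1 − 6Σd² / [n(n²−1)] = 1 − 6×90 / (8×63)
  = 1 − 540/504 = 1 − 1.07143 ≈ -0.0714

-0.0714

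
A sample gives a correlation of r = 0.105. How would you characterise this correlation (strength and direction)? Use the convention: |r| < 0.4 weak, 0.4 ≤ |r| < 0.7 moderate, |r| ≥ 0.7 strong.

r = 0.105 > 0 so the relationship is positive.
|r| = 0.105, which falls in the weak range.

weak positive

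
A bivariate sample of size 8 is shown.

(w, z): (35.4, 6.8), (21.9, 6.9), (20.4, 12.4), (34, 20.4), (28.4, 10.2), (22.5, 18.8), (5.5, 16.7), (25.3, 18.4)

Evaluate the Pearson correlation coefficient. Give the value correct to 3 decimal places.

n = 8, Σw = 193.4, Σz = 110.6, Σw² = 5288.08, Σz² = 1738.7, Σwz = 2608.44
nΣwz − ΣwΣz = 20867.52 − 21390.04 = -522.52
nΣw² − (Σw)² = 42304.64 − 37403.56 = 4901.08; nΣz² − (Σz)² = 13909.6 − 12232.36 = 1677.24
r = -522.52 / √(4901.08 × 1677.24) = -522.52 / 2867.1044 ≈ -0.182

-0.182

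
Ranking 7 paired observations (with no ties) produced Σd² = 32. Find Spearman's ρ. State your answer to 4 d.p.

0.4286

ρ = 1 − 6Σd² / [n(n²−1)] = 1 − 6×32 / (7×48)
  = 1 − 192/336 = 1 − 0.57143 ≈ 0.4286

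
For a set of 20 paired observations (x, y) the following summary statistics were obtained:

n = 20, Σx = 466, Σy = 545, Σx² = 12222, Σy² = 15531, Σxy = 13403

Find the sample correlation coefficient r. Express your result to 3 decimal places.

0.732

r = (nΣxy − ΣxΣy) / √[(nΣx² − (Σx)²)(nΣy² − (Σy)²)]
Numerator: 20×13403 − 466×545 = 14090
Denominator: √[(244440 − 217156)(310620 − 297025)] = √[27284 × 13595] = 19259.4387
r = 14090 / 19259.4387 ≈ 0.732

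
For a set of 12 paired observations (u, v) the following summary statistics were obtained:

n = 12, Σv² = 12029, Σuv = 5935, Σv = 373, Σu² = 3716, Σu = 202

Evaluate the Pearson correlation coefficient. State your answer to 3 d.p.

-0.928

r = (nΣuv − ΣuΣv) / √[(nΣu² − (Σu)²)(nΣv² − (Σv)²)]
Numerator: 12×5935 − 202×373 = -4126
Denominator: √[(44592 − 40804)(144348 − 139129)] = √[3788 × 5219] = 4446.2987
r = -4126 / 4446.2987 ≈ -0.928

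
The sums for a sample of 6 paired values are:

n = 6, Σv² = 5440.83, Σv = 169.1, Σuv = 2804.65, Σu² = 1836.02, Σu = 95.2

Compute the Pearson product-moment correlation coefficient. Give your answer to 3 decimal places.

0.259

r = (nΣuv − ΣuΣv) / √[(nΣu² − (Σu)²)(nΣv² − (Σv)²)]
Numerator: 6×2804.65 − 95.2×169.1 = 729.58
Denominator: √[(11016.12 − 9063.04)(32644.98 − 28594.81)] = √[1953.08 × 4050.17] = 2812.5266
r = 729.58 / 2812.5266 ≈ 0.259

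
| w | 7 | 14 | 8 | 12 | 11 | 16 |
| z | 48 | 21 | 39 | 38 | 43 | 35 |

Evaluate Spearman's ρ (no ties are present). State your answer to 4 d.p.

Rank w: 1, 5, 2, 4, 3, 6
Rank z: 6, 1, 4, 3, 5, 2
d = rank(w) − rank(z): -5, 4, -2, 1, -2, 4; Σd² = 66
ρ = 1 − 6Σd² / [n(n²−1)] = 1 − 6×66 / (6×35) = 1 − 396/210 ≈ -0.8857

-0.8857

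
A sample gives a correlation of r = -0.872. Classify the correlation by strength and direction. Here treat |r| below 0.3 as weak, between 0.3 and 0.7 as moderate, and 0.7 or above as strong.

r = -0.872 < 0 so the relationship is negative.
|r| = 0.872, which falls in the strong range.

strong negative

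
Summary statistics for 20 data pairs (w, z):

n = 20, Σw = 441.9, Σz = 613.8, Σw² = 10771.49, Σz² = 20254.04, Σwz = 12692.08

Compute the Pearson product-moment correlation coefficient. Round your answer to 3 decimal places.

-0.728

r = (nΣwz − ΣwΣz) / √[(nΣw² − (Σw)²)(nΣz² − (Σz)²)]
Numerator: 20×12692.08 − 441.9×613.8 = -17396.62
Denominator: √[(215429.8 − 195275.61)(405080.8 − 376750.44)] = √[20154.19 × 28330.36] = 23895.0928
r = -17396.62 / 23895.0928 ≈ -0.728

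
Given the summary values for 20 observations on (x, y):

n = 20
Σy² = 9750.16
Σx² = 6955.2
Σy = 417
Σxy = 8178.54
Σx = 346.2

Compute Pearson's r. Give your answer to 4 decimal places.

r = (nΣxy − ΣxΣy) / √[(nΣx² − (Σx)²)(nΣy² − (Σy)²)]
Numerator: 20×8178.54 − 346.2×417 = 19205.4
Denominator: √[(139104 − 119854.44)(195003.2 − 173889)] = √[19249.56 × 21114.2] = 20160.3338
r = 19205.4 / 20160.3338 ≈ 0.9526

0.9526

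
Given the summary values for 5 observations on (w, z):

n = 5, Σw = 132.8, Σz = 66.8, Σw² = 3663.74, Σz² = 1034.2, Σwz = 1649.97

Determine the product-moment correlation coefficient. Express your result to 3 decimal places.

-0.893

r = (nΣwz − ΣwΣz) / √[(nΣw² − (Σw)²)(nΣz² − (Σz)²)]
Numerator: 5×1649.97 − 132.8×66.8 = -621.19
Denominator: √[(18318.7 − 17635.84)(5171 − 4462.24)] = √[682.86 × 708.76] = 695.6895
r = -621.19 / 695.6895 ≈ -0.893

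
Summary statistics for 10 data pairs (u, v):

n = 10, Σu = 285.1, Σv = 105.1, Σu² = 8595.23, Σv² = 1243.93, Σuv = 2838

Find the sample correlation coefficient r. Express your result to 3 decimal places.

r = (nΣuv − ΣuΣv) / √[(nΣu² − (Σu)²)(nΣv² − (Σv)²)]
Numerator: 10×2838 − 285.1×105.1 = -1584.01
Denominator: √[(85952.3 − 81282.01)(12439.3 − 11046.01)] = √[4670.29 × 1393.29] = 2550.8956
r = -1584.01 / 2550.8956 ≈ -0.621

-0.621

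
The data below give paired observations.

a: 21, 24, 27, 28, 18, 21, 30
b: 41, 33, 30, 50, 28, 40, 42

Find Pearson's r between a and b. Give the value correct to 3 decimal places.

0.458

n = 7, Σa = 169, Σb = 264, Σa² = 4195, Σb² = 10318, Σab = 6467
nΣab − ΣaΣb = 45269 − 44616 = 653
nΣa² − (Σa)² = 29365 − 28561 = 804; nΣb² − (Σb)² = 72226 − 69696 = 2530
r = 653 / √(804 × 2530) = 653 / 1426.2258 ≈ 0.458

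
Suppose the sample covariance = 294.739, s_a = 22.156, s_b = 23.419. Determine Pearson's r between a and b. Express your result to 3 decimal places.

r = Cov(a,b) / (s_a · s_b) = 294.739 / (22.156 × 23.419)
  = 294.739 / 518.8714 ≈ 0.568

0.568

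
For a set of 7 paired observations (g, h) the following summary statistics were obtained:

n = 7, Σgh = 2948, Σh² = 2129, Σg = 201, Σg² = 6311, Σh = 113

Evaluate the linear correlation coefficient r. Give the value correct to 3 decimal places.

r = (nΣgh − ΣgΣh) / √[(nΣg² − (Σg)²)(nΣh² − (Σh)²)]
Numerator: 7×2948 − 201×113 = -2077
Denominator: √[(44177 − 40401)(14903 − 12769)] = √[3776 × 2134] = 2838.6588
r = -2077 / 2838.6588 ≈ -0.732

-0.732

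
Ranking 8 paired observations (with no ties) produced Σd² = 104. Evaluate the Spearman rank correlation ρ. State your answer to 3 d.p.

-0.238

ρ = 1 − 6Σd² / [n(n²−1)] = 1 − 6×104 / (8×63)
  = 1 − 624/504 = 1 − 1.2381 ≈ -0.238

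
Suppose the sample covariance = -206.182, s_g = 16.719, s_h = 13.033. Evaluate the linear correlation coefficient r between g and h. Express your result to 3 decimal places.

r = Cov(g,h) / (s_g · s_h) = -206.182 / (16.719 × 13.033)
  = -206.182 / 217.8987 ≈ -0.946

-0.946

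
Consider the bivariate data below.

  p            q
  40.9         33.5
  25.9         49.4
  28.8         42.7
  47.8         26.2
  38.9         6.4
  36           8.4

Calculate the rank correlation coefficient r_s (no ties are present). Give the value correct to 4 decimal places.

Rank p: 5, 1, 2, 6, 4, 3
Rank q: 4, 6, 5, 3, 1, 2
d = rank(p) − rank(q): 1, -5, -3, 3, 3, 1; Σd² = 54
ρ = 1 − 6Σd² / [n(n²−1)] = 1 − 6×54 / (6×35) = 1 − 324/210 ≈ -0.5429

-0.5429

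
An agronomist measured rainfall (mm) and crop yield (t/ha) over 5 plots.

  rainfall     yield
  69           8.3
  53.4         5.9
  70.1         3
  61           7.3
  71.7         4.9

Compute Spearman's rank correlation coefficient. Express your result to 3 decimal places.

-0.500

Rank rainfall: 3, 1, 4, 2, 5
Rank yield: 5, 3, 1, 4, 2
d = rank(rainfall) − rank(yield): -2, -2, 3, -2, 3; Σd² = 30
ρ = 1 − 6Σd² / [n(n²−1)] = 1 − 6×30 / (5×24) = 1 − 180/120 ≈ -0.500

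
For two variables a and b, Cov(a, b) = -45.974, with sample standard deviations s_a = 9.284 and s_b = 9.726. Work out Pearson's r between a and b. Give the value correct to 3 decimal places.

r = Cov(a,b) / (s_a · s_b) = -45.974 / (9.284 × 9.726)
  = -45.974 / 90.2962 ≈ -0.509

-0.509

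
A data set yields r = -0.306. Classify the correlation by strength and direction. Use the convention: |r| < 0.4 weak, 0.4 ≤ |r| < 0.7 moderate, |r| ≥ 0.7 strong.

weak negative

r = -0.306 < 0 so the relationship is negative.
|r| = 0.306, which falls in the weak range.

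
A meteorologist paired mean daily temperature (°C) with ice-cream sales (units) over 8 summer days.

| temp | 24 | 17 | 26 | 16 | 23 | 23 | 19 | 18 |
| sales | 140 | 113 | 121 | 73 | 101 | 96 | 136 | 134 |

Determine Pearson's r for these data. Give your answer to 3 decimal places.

n = 8, Σx = 166, Σy = 914, Σx² = 3540, Σy² = 108208, Σxy = 19122
nΣxy − ΣxΣy = 152976 − 151724 = 1252
nΣx² − (Σx)² = 28320 − 27556 = 764; nΣy² − (Σy)² = 865664 − 835396 = 30268
r = 1252 / √(764 × 30268) = 1252 / 4808.8202 ≈ 0.260

0.260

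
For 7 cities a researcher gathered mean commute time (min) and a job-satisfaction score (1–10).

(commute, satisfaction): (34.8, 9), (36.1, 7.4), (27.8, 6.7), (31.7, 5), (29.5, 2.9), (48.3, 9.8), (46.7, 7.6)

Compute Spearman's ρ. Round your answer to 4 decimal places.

0.7857

Rank commute: 4, 5, 1, 3, 2, 7, 6
Rank satisfaction: 6, 4, 3, 2, 1, 7, 5
d = rank(commute) − rank(satisfaction): -2, 1, -2, 1, 1, 0, 1; Σd² = 12
ρ = 1 − 6Σd² / [n(n²−1)] = 1 − 6×12 / (7×48) = 1 − 72/336 ≈ 0.7857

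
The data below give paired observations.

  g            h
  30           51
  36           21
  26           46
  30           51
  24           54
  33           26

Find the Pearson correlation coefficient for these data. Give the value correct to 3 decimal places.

n = 6, Σg = 179, Σh = 249, Σg² = 5437, Σh² = 11351, Σgh = 7166
nΣgh − ΣgΣh = 42996 − 44571 = -1575
nΣg² − (Σg)² = 32622 − 32041 = 581; nΣh² − (Σh)² = 68106 − 62001 = 6105
r = -1575 / √(581 × 6105) = -1575 / 1883.3494 ≈ -0.836

-0.836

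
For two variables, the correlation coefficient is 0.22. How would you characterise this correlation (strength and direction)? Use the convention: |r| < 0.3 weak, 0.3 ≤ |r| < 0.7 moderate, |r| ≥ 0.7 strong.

weak positive

r = 0.22 > 0 so the relationship is positive.
|r| = 0.22, which falls in the weak range.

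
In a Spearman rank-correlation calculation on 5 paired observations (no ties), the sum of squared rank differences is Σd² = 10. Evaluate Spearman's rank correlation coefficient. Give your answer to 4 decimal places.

0.5000

ρ = 1 − 6Σd² / [n(n²−1)] = 1 − 6×10 / (5×24)
  = 1 − 60/120 = 1 − 0.50000 ≈ 0.5000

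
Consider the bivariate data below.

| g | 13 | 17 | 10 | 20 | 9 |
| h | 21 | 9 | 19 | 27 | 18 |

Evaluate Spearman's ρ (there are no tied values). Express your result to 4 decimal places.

Rank g: 3, 4, 2, 5, 1
Rank h: 4, 1, 3, 5, 2
d = rank(g) − rank(h): -1, 3, -1, 0, -1; Σd² = 12
ρ = 1 − 6Σd² / [n(n²−1)] = 1 − 6×12 / (5×24) = 1 − 72/120 ≈ 0.4000

0.4000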